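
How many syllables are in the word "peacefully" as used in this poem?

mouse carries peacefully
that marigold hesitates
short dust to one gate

3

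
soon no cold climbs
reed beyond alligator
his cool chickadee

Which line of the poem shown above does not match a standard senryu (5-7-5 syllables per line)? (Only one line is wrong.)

Line 1

Line 1: soon(1) + no(1) + cold(1) + climbs(1) = 4 (expected 5)
Line 2: reed(1) + beyond(2) + alligator(4) = 7 ✓
Line 3: his(1) + cool(1) + chickadee(3) = 5 ✓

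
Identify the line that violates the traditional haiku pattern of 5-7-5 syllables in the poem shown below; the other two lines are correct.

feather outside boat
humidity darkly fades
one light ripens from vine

Line 1: feather (2), outside (2), boat (1) → 5 ✓
Line 2: humidity (4), darkly (2), fades (1) → 7 ✓
Line 3: one (1), light (1), ripens (2), from (1), vine (1) → 6 (expected 5)

The third line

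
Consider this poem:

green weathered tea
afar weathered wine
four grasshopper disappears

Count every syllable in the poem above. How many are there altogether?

Line 1: green (1), weathered (2), tea (1) → 4
Line 2: afar (2), weathered (2), wine (1) → 5
Line 3: four (1), grasshopper (3), disappears (3) → 7
Total: 4 + 5 + 7 = 16

16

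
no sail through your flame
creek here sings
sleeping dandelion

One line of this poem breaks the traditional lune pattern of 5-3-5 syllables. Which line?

The third line

Line 1: no(1) + sail(1) + through(1) + your(1) + flame(1) = 5 ✓
Line 2: creek(1) + here(1) + sings(1) = 3 ✓
Line 3: sleeping(2) + dandelion(4) = 6 (expected 5)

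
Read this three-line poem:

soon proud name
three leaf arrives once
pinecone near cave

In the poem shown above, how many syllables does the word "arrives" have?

"arrives" has 2 syllables.

2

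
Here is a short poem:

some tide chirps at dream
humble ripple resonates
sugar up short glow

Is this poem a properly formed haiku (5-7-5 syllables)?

Line 1: "some tide chirps at dream": 1+1+1+1+1 = 5 ✓
Line 2: "humble ripple resonates": 2+2+3 = 7 ✓
Line 3: "sugar up short glow": 2+1+1+1 = 5 ✓

Yes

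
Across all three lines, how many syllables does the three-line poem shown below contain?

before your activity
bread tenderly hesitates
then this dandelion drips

21

Line 1: before (2), your (1), activity (4) → 7
Line 2: bread (1), tenderly (3), hesitates (3) → 7
Line 3: then (1), this (1), dandelion (4), drips (1) → 7
Total: 7 + 7 + 7 = 21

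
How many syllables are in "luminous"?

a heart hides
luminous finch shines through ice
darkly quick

3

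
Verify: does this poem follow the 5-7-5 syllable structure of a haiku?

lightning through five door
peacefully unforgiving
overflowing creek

Line 1: lightning(2) + through(1) + five(1) + door(1) = 5 ✓
Line 2: peacefully(3) + unforgiving(4) = 7 ✓
Line 3: overflowing(4) + creek(1) = 5 ✓

Yes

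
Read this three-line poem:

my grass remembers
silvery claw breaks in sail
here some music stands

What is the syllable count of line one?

5

Line one: my (1), grass (1), remembers (3) → 5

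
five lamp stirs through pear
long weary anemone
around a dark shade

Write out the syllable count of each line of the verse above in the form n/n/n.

Line 1: five(1) + lamp(1) + stirs(1) + through(1) + pear(1) = 5
Line 2: long(1) + weary(2) + anemone(4) = 7
Line 3: around(2) + a(1) + dark(1) + shade(1) = 5

5/7/5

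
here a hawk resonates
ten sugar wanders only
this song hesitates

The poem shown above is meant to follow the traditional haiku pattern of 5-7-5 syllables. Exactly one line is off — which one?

Line 1: here (1), a (1), hawk (1), resonates (3) → 6 (expected 5)
Line 2: ten (1), sugar (2), wanders (2), only (2) → 7 ✓
Line 3: this (1), song (1), hesitates (3) → 5 ✓

Line 1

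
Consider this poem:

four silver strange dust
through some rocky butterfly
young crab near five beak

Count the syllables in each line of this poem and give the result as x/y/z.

5/7/5

Line 1: four(1) + silver(2) + strange(1) + dust(1) = 5
Line 2: through(1) + some(1) + rocky(2) + butterfly(3) = 7
Line 3: young(1) + crab(1) + near(1) + five(1) + beak(1) = 5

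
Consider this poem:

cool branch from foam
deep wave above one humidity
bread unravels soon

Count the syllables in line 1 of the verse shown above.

Line 1: "cool branch from foam": 1+1+1+1 = 4

4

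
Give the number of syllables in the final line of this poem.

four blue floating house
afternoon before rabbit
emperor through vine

5

The final line: emperor(3) + through(1) + vine(1) = 5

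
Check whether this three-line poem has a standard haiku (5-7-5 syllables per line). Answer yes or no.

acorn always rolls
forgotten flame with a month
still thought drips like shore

Yes

Line 1: acorn(2) + always(2) + rolls(1) = 5 ✓
Line 2: forgotten(3) + flame(1) + with(1) + a(1) + month(1) = 7 ✓
Line 3: still(1) + thought(1) + drips(1) + like(1) + shore(1) = 5 ✓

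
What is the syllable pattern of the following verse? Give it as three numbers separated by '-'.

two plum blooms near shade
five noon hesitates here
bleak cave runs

Line 1: "two plum blooms near shade": 1+1+1+1+1 = 5
Line 2: "five noon hesitates here": 1+1+3+1 = 6
Line 3: "bleak cave runs": 1+1+1 = 3

5-6-3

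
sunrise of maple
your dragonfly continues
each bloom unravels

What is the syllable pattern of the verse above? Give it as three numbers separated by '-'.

5-7-5

Line 1: sunrise (2), of (1), maple (2) → 5
Line 2: your (1), dragonfly (3), continues (3) → 7
Line 3: each (1), bloom (1), unravels (3) → 5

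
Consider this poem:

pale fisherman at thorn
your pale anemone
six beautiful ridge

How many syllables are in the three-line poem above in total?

17

Line 1: pale(1) + fisherman(3) + at(1) + thorn(1) = 6
Line 2: your(1) + pale(1) + anemone(4) = 6
Line 3: six(1) + beautiful(3) + ridge(1) = 5
Total: 6 + 6 + 5 = 17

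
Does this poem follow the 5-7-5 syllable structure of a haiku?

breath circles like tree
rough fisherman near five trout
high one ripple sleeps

Line 1: "breath circles like tree": 1+2+1+1 = 5 ✓
Line 2: "rough fisherman near five trout": 1+3+1+1+1 = 7 ✓
Line 3: "high one ripple sleeps": 1+1+2+1 = 5 ✓

Yes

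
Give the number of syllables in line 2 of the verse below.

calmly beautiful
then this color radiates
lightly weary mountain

Line 2: then (1), this (1), color (2), radiates (3) → 7

7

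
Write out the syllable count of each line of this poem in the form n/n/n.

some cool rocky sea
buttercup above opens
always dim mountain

5/7/5

Line 1: "some cool rocky sea": 1+1+2+1 = 5
Line 2: "buttercup above opens": 3+2+2 = 7
Line 3: "always dim mountain": 2+1+2 = 5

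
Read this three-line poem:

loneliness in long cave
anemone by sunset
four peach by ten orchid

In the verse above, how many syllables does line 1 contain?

Line 1: "loneliness in long cave": 3+1+1+1 = 6

6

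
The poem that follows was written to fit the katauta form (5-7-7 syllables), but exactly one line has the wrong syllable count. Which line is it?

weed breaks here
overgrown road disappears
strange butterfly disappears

The first line

Line 1: weed (1), breaks (1), here (1) → 3 (expected 5)
Line 2: overgrown (3), road (1), disappears (3) → 7 ✓
Line 3: strange (1), butterfly (3), disappears (3) → 7 ✓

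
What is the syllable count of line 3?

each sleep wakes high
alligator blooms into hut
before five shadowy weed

Line 3: before(2) + five(1) + shadowy(3) + weed(1) = 7

7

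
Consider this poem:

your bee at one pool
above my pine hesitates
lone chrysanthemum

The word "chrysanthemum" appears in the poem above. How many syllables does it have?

4

"chrysanthemum" has 4 syllables.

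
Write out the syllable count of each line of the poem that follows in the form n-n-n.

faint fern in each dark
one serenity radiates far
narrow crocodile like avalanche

Line 1: "faint fern in each dark": 1+1+1+1+1 = 5
Line 2: "one serenity radiates far": 1+4+3+1 = 9
Line 3: "narrow crocodile like avalanche": 2+3+1+3 = 9

5-9-9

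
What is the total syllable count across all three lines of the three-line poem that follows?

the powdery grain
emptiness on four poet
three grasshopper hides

Line 1: the (1), powdery (3), grain (1) → 5
Line 2: emptiness (3), on (1), four (1), poet (2) → 7
Line 3: three (1), grasshopper (3), hides (1) → 5
Total: 5 + 7 + 5 = 17

17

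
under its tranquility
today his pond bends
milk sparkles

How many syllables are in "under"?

"under" has 2 syllables.

2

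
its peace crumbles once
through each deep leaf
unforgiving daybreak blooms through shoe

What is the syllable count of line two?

4

Line two: through (1), each (1), deep (1), leaf (1) → 4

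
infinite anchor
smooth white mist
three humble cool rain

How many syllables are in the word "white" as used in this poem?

1

"white" has 1 syllable.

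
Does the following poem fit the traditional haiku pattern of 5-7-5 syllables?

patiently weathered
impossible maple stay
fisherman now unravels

Line 1: "patiently weathered": 3+2 = 5 ✓
Line 2: "impossible maple stay": 4+2+1 = 7 ✓
Line 3: "fisherman now unravels": 3+1+3 = 7 (expected 5)

No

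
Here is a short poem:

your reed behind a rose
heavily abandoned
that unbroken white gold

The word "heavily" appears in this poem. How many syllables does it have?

"heavily" has 3 syllables.

3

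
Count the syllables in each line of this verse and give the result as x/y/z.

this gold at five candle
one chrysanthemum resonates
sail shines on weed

Line 1: this (1), gold (1), at (1), five (1), candle (2) → 6
Line 2: one (1), chrysanthemum (4), resonates (3) → 8
Line 3: sail (1), shines (1), on (1), weed (1) → 4

6/8/4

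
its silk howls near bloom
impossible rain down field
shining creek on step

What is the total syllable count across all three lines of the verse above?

Line 1: its(1) + silk(1) + howls(1) + near(1) + bloom(1) = 5
Line 2: impossible(4) + rain(1) + down(1) + field(1) = 7
Line 3: shining(2) + creek(1) + on(1) + step(1) = 5
Total: 5 + 7 + 5 = 17

17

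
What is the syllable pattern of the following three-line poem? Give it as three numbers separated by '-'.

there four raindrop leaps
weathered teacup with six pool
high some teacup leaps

Line 1: there (1), four (1), raindrop (2), leaps (1) → 5
Line 2: weathered (2), teacup (2), with (1), six (1), pool (1) → 7
Line 3: high (1), some (1), teacup (2), leaps (1) → 5

5-7-5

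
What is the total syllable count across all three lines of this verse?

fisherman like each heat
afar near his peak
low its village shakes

16

Line 1: "fisherman like each heat": 3+1+1+1 = 6
Line 2: "afar near his peak": 2+1+1+1 = 5
Line 3: "low its village shakes": 1+1+2+1 = 5
Total: 6 + 5 + 5 = 16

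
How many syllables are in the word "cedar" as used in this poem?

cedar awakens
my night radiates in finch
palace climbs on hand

2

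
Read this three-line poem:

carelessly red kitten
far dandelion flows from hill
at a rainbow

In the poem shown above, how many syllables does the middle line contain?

8

The middle line: far(1) + dandelion(4) + flows(1) + from(1) + hill(1) = 8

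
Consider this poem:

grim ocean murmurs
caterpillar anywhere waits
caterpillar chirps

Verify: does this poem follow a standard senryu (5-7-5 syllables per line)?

No

Line 1: "grim ocean murmurs": 1+2+2 = 5 ✓
Line 2: "caterpillar anywhere waits": 4+3+1 = 8 (expected 7)
Line 3: "caterpillar chirps": 4+1 = 5 ✓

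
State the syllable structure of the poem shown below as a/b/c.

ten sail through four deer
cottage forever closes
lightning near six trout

5/7/5

Line 1: ten(1) + sail(1) + through(1) + four(1) + deer(1) = 5
Line 2: cottage(2) + forever(3) + closes(2) = 7
Line 3: lightning(2) + near(1) + six(1) + trout(1) = 5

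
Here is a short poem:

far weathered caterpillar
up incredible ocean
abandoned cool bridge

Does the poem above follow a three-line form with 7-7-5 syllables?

Yes

Line 1: far (1), weathered (2), caterpillar (4) → 7 ✓
Line 2: up (1), incredible (4), ocean (2) → 7 ✓
Line 3: abandoned (3), cool (1), bridge (1) → 5 ✓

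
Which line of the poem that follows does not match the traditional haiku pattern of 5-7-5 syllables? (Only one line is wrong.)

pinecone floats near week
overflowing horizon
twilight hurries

Line 3

Line 1: pinecone (2), floats (1), near (1), week (1) → 5 ✓
Line 2: overflowing (4), horizon (3) → 7 ✓
Line 3: twilight (2), hurries (2) → 4 (expected 5)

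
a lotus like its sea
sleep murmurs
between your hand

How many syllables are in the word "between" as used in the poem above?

2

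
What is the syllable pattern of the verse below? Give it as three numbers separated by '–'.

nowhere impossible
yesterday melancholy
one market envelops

6–7–6

Line 1: "nowhere impossible": 2+4 = 6
Line 2: "yesterday melancholy": 3+4 = 7
Line 3: "one market envelops": 1+2+3 = 6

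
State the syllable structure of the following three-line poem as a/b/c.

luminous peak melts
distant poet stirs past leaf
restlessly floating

5/7/5

Line 1: "luminous peak melts": 3+1+1 = 5
Line 2: "distant poet stirs past leaf": 2+2+1+1+1 = 7
Line 3: "restlessly floating": 3+2 = 5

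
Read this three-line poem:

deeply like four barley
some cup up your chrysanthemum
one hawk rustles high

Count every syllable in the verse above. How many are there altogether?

19

Line 1: "deeply like four barley": 2+1+1+2 = 6
Line 2: "some cup up your chrysanthemum": 1+1+1+1+4 = 8
Line 3: "one hawk rustles high": 1+1+2+1 = 5
Total: 6 + 8 + 5 = 19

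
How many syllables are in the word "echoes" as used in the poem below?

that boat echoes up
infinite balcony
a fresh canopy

2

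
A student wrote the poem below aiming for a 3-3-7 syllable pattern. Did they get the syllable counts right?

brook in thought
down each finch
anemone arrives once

Line 1: brook(1) + in(1) + thought(1) = 3 ✓
Line 2: down(1) + each(1) + finch(1) = 3 ✓
Line 3: anemone(4) + arrives(2) + once(1) = 7 ✓

Yes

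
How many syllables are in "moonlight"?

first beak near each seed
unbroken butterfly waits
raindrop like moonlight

2

"moonlight" has 2 syllables.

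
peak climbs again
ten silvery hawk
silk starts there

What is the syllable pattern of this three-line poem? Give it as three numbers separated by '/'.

Line 1: peak (1), climbs (1), again (2) → 4
Line 2: ten (1), silvery (3), hawk (1) → 5
Line 3: silk (1), starts (1), there (1) → 3

4/5/3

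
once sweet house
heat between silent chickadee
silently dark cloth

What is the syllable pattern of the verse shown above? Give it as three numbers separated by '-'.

3-8-5

Line 1: once (1), sweet (1), house (1) → 3
Line 2: heat (1), between (2), silent (2), chickadee (3) → 8
Line 3: silently (3), dark (1), cloth (1) → 5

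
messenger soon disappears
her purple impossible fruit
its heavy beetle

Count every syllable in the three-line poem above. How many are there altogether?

Line 1: messenger (3), soon (1), disappears (3) → 7
Line 2: her (1), purple (2), impossible (4), fruit (1) → 8
Line 3: its (1), heavy (2), beetle (2) → 5
Total: 7 + 8 + 5 = 20

20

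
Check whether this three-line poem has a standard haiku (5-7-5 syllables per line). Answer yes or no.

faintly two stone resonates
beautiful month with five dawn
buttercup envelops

No

Line 1: faintly(2) + two(1) + stone(1) + resonates(3) = 7 (expected 5)
Line 2: beautiful(3) + month(1) + with(1) + five(1) + dawn(1) = 7 ✓
Line 3: buttercup(3) + envelops(3) = 6 (expected 5)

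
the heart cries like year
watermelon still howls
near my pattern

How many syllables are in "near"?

1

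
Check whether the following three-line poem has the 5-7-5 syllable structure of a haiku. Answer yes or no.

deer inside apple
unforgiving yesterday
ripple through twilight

Line 1: deer(1) + inside(2) + apple(2) = 5 ✓
Line 2: unforgiving(4) + yesterday(3) = 7 ✓
Line 3: ripple(2) + through(1) + twilight(2) = 5 ✓

Yes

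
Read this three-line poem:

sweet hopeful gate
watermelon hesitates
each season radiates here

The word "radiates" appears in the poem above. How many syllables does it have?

3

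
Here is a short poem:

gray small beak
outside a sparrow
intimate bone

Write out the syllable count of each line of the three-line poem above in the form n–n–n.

3–5–4

Line 1: gray (1), small (1), beak (1) → 3
Line 2: outside (2), a (1), sparrow (2) → 5
Line 3: intimate (3), bone (1) → 4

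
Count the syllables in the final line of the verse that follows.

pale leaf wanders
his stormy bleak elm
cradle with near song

The final line: "cradle with near song": 2+1+1+1 = 5

5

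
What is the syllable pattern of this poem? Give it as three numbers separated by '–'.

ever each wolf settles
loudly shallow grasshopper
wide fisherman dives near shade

Line 1: ever (2), each (1), wolf (1), settles (2) → 6
Line 2: loudly (2), shallow (2), grasshopper (3) → 7
Line 3: wide (1), fisherman (3), dives (1), near (1), shade (1) → 7

6–7–7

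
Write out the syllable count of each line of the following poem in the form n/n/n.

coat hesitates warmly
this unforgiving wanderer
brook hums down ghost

Line 1: coat (1), hesitates (3), warmly (2) → 6
Line 2: this (1), unforgiving (4), wanderer (3) → 8
Line 3: brook (1), hums (1), down (1), ghost (1) → 4

6/8/4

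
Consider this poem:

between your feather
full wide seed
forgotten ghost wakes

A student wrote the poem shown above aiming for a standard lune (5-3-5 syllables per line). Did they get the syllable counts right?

Line 1: "between your feather": 2+1+2 = 5 ✓
Line 2: "full wide seed": 1+1+1 = 3 ✓
Line 3: "forgotten ghost wakes": 3+1+1 = 5 ✓

Yes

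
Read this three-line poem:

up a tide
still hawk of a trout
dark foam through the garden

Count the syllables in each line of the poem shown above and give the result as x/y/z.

Line 1: up (1), a (1), tide (1) → 3
Line 2: still (1), hawk (1), of (1), a (1), trout (1) → 5
Line 3: dark (1), foam (1), through (1), the (1), garden (2) → 6

3/5/6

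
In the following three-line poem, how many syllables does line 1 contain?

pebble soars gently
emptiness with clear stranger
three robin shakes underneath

Line 1: "pebble soars gently": 2+1+2 = 5

5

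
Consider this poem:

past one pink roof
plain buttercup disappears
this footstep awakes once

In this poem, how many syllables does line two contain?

Line two: "plain buttercup disappears": 1+3+3 = 7

7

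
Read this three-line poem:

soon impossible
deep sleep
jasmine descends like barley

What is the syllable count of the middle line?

2

The middle line: "deep sleep": 1+1 = 2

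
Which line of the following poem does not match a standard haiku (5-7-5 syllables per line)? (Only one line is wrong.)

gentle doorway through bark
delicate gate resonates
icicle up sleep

Line 1: gentle(2) + doorway(2) + through(1) + bark(1) = 6 (expected 5)
Line 2: delicate(3) + gate(1) + resonates(3) = 7 ✓
Line 3: icicle(3) + up(1) + sleep(1) = 5 ✓

Line 1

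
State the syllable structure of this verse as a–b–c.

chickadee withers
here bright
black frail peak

5–2–3

Line 1: chickadee (3), withers (2) → 5
Line 2: here (1), bright (1) → 2
Line 3: black (1), frail (1), peak (1) → 3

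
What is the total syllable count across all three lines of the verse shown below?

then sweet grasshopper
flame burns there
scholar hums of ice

13

Line 1: then (1), sweet (1), grasshopper (3) → 5
Line 2: flame (1), burns (1), there (1) → 3
Line 3: scholar (2), hums (1), of (1), ice (1) → 5
Total: 5 + 3 + 5 = 13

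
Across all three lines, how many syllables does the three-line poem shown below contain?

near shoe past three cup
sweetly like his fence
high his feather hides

Line 1: "near shoe past three cup": 1+1+1+1+1 = 5
Line 2: "sweetly like his fence": 2+1+1+1 = 5
Line 3: "high his feather hides": 1+1+2+1 = 5
Total: 5 + 5 + 5 = 15

15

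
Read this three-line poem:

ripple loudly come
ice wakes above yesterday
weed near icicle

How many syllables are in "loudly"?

2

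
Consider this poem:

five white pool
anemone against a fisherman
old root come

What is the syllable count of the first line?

3

The first line: five (1), white (1), pool (1) → 3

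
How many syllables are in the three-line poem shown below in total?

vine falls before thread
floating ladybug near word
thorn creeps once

Line 1: vine(1) + falls(1) + before(2) + thread(1) = 5
Line 2: floating(2) + ladybug(3) + near(1) + word(1) = 7
Line 3: thorn(1) + creeps(1) + once(1) = 3
Total: 5 + 7 + 3 = 15

15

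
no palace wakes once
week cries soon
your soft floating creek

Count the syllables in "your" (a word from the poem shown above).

1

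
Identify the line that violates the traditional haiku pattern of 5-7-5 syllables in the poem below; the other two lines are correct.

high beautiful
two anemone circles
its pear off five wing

Line 1

Line 1: "high beautiful": 1+3 = 4 (expected 5)
Line 2: "two anemone circles": 1+4+2 = 7 ✓
Line 3: "its pear off five wing": 1+1+1+1+1 = 5 ✓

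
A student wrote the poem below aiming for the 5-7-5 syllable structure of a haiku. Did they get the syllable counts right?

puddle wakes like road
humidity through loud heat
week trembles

Line 1: puddle(2) + wakes(1) + like(1) + road(1) = 5 ✓
Line 2: humidity(4) + through(1) + loud(1) + heat(1) = 7 ✓
Line 3: week(1) + trembles(2) = 3 (expected 5)

No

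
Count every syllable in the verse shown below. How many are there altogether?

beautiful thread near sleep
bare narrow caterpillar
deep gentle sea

Line 1: beautiful (3), thread (1), near (1), sleep (1) → 6
Line 2: bare (1), narrow (2), caterpillar (4) → 7
Line 3: deep (1), gentle (2), sea (1) → 4
Total: 6 + 7 + 4 = 17

17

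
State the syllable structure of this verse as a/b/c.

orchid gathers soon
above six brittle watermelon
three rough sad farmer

5/9/5

Line 1: orchid (2), gathers (2), soon (1) → 5
Line 2: above (2), six (1), brittle (2), watermelon (4) → 9
Line 3: three (1), rough (1), sad (1), farmer (2) → 5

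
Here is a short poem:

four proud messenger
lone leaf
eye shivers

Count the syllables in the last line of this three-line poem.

3

The last line: "eye shivers": 1+2 = 3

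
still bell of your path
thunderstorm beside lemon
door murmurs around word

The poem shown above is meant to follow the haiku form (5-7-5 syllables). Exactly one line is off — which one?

Line 1: "still bell of your path": 1+1+1+1+1 = 5 ✓
Line 2: "thunderstorm beside lemon": 3+2+2 = 7 ✓
Line 3: "door murmurs around word": 1+2+2+1 = 6 (expected 5)

The third line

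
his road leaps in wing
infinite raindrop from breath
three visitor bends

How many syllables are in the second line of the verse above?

The second line: "infinite raindrop from breath": 3+2+1+1 = 7

7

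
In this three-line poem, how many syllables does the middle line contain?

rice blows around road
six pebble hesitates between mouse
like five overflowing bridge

9

The middle line: "six pebble hesitates between mouse": 1+2+3+2+1 = 9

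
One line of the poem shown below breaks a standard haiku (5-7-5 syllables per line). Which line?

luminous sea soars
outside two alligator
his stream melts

The third line

Line 1: luminous (3), sea (1), soars (1) → 5 ✓
Line 2: outside (2), two (1), alligator (4) → 7 ✓
Line 3: his (1), stream (1), melts (1) → 3 (expected 5)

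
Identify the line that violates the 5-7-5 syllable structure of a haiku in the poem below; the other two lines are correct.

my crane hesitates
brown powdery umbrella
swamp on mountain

The third line

Line 1: my (1), crane (1), hesitates (3) → 5 ✓
Line 2: brown (1), powdery (3), umbrella (3) → 7 ✓
Line 3: swamp (1), on (1), mountain (2) → 4 (expected 5)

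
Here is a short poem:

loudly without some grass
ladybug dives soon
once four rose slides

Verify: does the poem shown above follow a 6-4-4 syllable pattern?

No

Line 1: loudly (2), without (2), some (1), grass (1) → 6 ✓
Line 2: ladybug (3), dives (1), soon (1) → 5 (expected 4)
Line 3: once (1), four (1), rose (1), slides (1) → 4 ✓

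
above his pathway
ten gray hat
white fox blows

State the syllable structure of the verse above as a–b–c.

5–3–3

Line 1: "above his pathway": 2+1+2 = 5
Line 2: "ten gray hat": 1+1+1 = 3
Line 3: "white fox blows": 1+1+1 = 3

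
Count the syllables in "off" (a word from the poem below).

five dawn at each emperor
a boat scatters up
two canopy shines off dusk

1

"off" has 1 syllable.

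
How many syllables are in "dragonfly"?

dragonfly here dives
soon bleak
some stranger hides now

3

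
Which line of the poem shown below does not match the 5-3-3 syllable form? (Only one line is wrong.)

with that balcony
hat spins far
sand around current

Line 1: "with that balcony": 1+1+3 = 5 ✓
Line 2: "hat spins far": 1+1+1 = 3 ✓
Line 3: "sand around current": 1+2+2 = 5 (expected 3)

The third line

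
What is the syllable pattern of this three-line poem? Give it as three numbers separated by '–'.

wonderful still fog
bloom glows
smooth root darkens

5–2–4

Line 1: wonderful (3), still (1), fog (1) → 5
Line 2: bloom (1), glows (1) → 2
Line 3: smooth (1), root (1), darkens (2) → 4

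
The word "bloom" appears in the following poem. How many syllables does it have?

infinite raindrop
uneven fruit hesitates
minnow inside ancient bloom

1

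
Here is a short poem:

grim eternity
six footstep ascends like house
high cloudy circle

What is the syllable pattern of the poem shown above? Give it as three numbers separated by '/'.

5/7/5

Line 1: "grim eternity": 1+4 = 5
Line 2: "six footstep ascends like house": 1+2+2+1+1 = 7
Line 3: "high cloudy circle": 1+2+2 = 5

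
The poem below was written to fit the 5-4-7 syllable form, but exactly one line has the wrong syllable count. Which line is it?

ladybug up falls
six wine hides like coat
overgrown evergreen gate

Line 1: ladybug (3), up (1), falls (1) → 5 ✓
Line 2: six (1), wine (1), hides (1), like (1), coat (1) → 5 (expected 4)
Line 3: overgrown (3), evergreen (3), gate (1) → 7 ✓

Line 2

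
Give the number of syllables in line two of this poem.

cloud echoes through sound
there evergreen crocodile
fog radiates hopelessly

Line two: there(1) + evergreen(3) + crocodile(3) = 7

7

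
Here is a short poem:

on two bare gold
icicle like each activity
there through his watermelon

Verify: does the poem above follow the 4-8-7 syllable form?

Line 1: on(1) + two(1) + bare(1) + gold(1) = 4 ✓
Line 2: icicle(3) + like(1) + each(1) + activity(4) = 9 (expected 8)
Line 3: there(1) + through(1) + his(1) + watermelon(4) = 7 ✓

No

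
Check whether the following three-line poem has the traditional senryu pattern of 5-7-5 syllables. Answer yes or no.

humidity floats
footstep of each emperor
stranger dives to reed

Line 1: humidity(4) + floats(1) = 5 ✓
Line 2: footstep(2) + of(1) + each(1) + emperor(3) = 7 ✓
Line 3: stranger(2) + dives(1) + to(1) + reed(1) = 5 ✓

Yes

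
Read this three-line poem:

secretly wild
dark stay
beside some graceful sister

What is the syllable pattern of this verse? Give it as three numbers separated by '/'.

Line 1: "secretly wild": 3+1 = 4
Line 2: "dark stay": 1+1 = 2
Line 3: "beside some graceful sister": 2+1+2+2 = 7

4/2/7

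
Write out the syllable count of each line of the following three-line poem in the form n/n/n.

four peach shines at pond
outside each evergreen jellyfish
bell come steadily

Line 1: "four peach shines at pond": 1+1+1+1+1 = 5
Line 2: "outside each evergreen jellyfish": 2+1+3+3 = 9
Line 3: "bell come steadily": 1+1+3 = 5

5/9/5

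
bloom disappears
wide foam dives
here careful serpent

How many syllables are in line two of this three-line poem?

3

Line two: wide(1) + foam(1) + dives(1) = 3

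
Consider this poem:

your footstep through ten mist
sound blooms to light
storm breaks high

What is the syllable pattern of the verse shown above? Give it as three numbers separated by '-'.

Line 1: your(1) + footstep(2) + through(1) + ten(1) + mist(1) = 6
Line 2: sound(1) + blooms(1) + to(1) + light(1) = 4
Line 3: storm(1) + breaks(1) + high(1) = 3

6-4-3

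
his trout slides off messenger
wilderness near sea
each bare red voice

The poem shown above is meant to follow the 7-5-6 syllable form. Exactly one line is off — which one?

Line 1: his(1) + trout(1) + slides(1) + off(1) + messenger(3) = 7 ✓
Line 2: wilderness(3) + near(1) + sea(1) = 5 ✓
Line 3: each(1) + bare(1) + red(1) + voice(1) = 4 (expected 6)

The third line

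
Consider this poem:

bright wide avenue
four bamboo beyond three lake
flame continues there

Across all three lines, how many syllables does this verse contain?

17

Line 1: "bright wide avenue": 1+1+3 = 5
Line 2: "four bamboo beyond three lake": 1+2+2+1+1 = 7
Line 3: "flame continues there": 1+3+1 = 5
Total: 5 + 7 + 5 = 17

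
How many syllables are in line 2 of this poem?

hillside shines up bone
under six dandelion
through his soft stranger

7

Line 2: "under six dandelion": 2+1+4 = 7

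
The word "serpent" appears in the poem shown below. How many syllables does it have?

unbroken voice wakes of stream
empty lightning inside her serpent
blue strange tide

2

"serpent" has 2 syllables.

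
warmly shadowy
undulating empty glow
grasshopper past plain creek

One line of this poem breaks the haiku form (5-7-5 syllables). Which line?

Line 3

Line 1: "warmly shadowy": 2+3 = 5 ✓
Line 2: "undulating empty glow": 4+2+1 = 7 ✓
Line 3: "grasshopper past plain creek": 3+1+1+1 = 6 (expected 5)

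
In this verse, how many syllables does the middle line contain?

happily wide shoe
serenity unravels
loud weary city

7

The middle line: "serenity unravels": 4+3 = 7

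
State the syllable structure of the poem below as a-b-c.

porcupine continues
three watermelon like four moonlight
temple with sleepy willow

Line 1: porcupine (3), continues (3) → 6
Line 2: three (1), watermelon (4), like (1), four (1), moonlight (2) → 9
Line 3: temple (2), with (1), sleepy (2), willow (2) → 7

6-9-7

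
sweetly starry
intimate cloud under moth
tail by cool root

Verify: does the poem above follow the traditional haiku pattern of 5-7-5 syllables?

No

Line 1: "sweetly starry": 2+2 = 4 (expected 5)
Line 2: "intimate cloud under moth": 3+1+2+1 = 7 ✓
Line 3: "tail by cool root": 1+1+1+1 = 4 (expected 5)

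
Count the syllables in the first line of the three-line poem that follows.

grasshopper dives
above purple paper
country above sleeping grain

4

The first line: grasshopper(3) + dives(1) = 4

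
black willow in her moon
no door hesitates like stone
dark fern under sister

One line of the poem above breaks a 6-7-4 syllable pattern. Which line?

Line 1: black (1), willow (2), in (1), her (1), moon (1) → 6 ✓
Line 2: no (1), door (1), hesitates (3), like (1), stone (1) → 7 ✓
Line 3: dark (1), fern (1), under (2), sister (2) → 6 (expected 4)

Line 3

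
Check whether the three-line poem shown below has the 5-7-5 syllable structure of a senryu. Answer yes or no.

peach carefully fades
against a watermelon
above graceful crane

Line 1: peach (1), carefully (3), fades (1) → 5 ✓
Line 2: against (2), a (1), watermelon (4) → 7 ✓
Line 3: above (2), graceful (2), crane (1) → 5 ✓

Yes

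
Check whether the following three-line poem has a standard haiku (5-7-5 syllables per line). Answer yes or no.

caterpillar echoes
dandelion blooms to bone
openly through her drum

Line 1: caterpillar(4) + echoes(2) = 6 (expected 5)
Line 2: dandelion(4) + blooms(1) + to(1) + bone(1) = 7 ✓
Line 3: openly(3) + through(1) + her(1) + drum(1) = 6 (expected 5)

No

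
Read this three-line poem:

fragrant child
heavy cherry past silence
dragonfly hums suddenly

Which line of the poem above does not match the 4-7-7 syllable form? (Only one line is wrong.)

The first line

Line 1: "fragrant child": 2+1 = 3 (expected 4)
Line 2: "heavy cherry past silence": 2+2+1+2 = 7 ✓
Line 3: "dragonfly hums suddenly": 3+1+3 = 7 ✓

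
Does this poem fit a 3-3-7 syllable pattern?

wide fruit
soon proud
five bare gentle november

No

Line 1: "wide fruit": 1+1 = 2 (expected 3)
Line 2: "soon proud": 1+1 = 2 (expected 3)
Line 3: "five bare gentle november": 1+1+2+3 = 7 ✓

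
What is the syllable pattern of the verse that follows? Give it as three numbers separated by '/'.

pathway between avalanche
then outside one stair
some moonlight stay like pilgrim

Line 1: pathway (2), between (2), avalanche (3) → 7
Line 2: then (1), outside (2), one (1), stair (1) → 5
Line 3: some (1), moonlight (2), stay (1), like (1), pilgrim (2) → 7

7/5/7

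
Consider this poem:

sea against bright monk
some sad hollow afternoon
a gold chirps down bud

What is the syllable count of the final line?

5

The final line: "a gold chirps down bud": 1+1+1+1+1 = 5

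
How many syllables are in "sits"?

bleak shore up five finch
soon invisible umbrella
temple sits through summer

1

"sits" has 1 syllable.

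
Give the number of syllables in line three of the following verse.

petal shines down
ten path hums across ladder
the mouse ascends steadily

Line three: "the mouse ascends steadily": 1+1+2+3 = 7

7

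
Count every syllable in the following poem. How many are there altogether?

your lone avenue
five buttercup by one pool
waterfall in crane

17

Line 1: your(1) + lone(1) + avenue(3) = 5
Line 2: five(1) + buttercup(3) + by(1) + one(1) + pool(1) = 7
Line 3: waterfall(3) + in(1) + crane(1) = 5
Total: 5 + 7 + 5 = 17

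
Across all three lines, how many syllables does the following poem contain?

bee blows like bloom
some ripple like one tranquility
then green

15

Line 1: "bee blows like bloom": 1+1+1+1 = 4
Line 2: "some ripple like one tranquility": 1+2+1+1+4 = 9
Line 3: "then green": 1+1 = 2
Total: 4 + 9 + 2 = 15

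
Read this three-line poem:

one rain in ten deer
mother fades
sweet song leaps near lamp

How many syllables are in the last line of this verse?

The last line: sweet(1) + song(1) + leaps(1) + near(1) + lamp(1) = 5

5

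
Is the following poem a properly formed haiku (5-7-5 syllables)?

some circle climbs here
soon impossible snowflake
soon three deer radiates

Line 1: "some circle climbs here": 1+2+1+1 = 5 ✓
Line 2: "soon impossible snowflake": 1+4+2 = 7 ✓
Line 3: "soon three deer radiates": 1+1+1+3 = 6 (expected 5)

No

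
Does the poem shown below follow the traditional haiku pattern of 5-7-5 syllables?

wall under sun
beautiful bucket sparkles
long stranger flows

Line 1: wall (1), under (2), sun (1) → 4 (expected 5)
Line 2: beautiful (3), bucket (2), sparkles (2) → 7 ✓
Line 3: long (1), stranger (2), flows (1) → 4 (expected 5)

No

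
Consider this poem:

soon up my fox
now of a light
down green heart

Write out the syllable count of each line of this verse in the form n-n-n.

4-4-3

Line 1: soon (1), up (1), my (1), fox (1) → 4
Line 2: now (1), of (1), a (1), light (1) → 4
Line 3: down (1), green (1), heart (1) → 3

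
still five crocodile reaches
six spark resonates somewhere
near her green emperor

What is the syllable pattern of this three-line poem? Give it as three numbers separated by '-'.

7-7-6

Line 1: still (1), five (1), crocodile (3), reaches (2) → 7
Line 2: six (1), spark (1), resonates (3), somewhere (2) → 7
Line 3: near (1), her (1), green (1), emperor (3) → 6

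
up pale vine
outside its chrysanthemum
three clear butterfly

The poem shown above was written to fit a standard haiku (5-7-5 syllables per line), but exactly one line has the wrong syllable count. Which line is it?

The first line

Line 1: up(1) + pale(1) + vine(1) = 3 (expected 5)
Line 2: outside(2) + its(1) + chrysanthemum(4) = 7 ✓
Line 3: three(1) + clear(1) + butterfly(3) = 5 ✓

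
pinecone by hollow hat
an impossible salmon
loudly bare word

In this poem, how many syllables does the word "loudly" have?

2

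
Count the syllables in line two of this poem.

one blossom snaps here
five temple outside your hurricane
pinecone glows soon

Line two: five (1), temple (2), outside (2), your (1), hurricane (3) → 9

9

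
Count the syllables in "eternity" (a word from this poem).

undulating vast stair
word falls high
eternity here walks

4

"eternity" has 4 syllables.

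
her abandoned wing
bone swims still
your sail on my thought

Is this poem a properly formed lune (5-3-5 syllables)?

Line 1: her(1) + abandoned(3) + wing(1) = 5 ✓
Line 2: bone(1) + swims(1) + still(1) = 3 ✓
Line 3: your(1) + sail(1) + on(1) + my(1) + thought(1) = 5 ✓

Yes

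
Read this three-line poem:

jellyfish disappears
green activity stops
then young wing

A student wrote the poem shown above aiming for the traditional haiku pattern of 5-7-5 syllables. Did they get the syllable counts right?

Line 1: jellyfish(3) + disappears(3) = 6 (expected 5)
Line 2: green(1) + activity(4) + stops(1) = 6 (expected 7)
Line 3: then(1) + young(1) + wing(1) = 3 (expected 5)

No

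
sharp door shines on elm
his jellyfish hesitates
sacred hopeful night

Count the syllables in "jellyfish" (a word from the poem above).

3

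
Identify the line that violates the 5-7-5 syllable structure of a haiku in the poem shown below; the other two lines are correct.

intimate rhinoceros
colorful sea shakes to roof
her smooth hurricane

Line 1: intimate(3) + rhinoceros(4) = 7 (expected 5)
Line 2: colorful(3) + sea(1) + shakes(1) + to(1) + roof(1) = 7 ✓
Line 3: her(1) + smooth(1) + hurricane(3) = 5 ✓

The first line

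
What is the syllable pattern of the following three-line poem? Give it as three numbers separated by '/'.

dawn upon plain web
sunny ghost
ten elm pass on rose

5/3/5

Line 1: "dawn upon plain web": 1+2+1+1 = 5
Line 2: "sunny ghost": 2+1 = 3
Line 3: "ten elm pass on rose": 1+1+1+1+1 = 5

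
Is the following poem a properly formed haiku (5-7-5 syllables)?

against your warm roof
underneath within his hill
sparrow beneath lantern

No

Line 1: "against your warm roof": 2+1+1+1 = 5 ✓
Line 2: "underneath within his hill": 3+2+1+1 = 7 ✓
Line 3: "sparrow beneath lantern": 2+2+2 = 6 (expected 5)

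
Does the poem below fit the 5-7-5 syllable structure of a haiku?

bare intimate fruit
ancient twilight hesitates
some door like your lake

Line 1: "bare intimate fruit": 1+3+1 = 5 ✓
Line 2: "ancient twilight hesitates": 2+2+3 = 7 ✓
Line 3: "some door like your lake": 1+1+1+1+1 = 5 ✓

Yes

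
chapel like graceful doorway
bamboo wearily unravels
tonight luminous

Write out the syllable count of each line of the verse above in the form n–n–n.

7–8–5

Line 1: chapel(2) + like(1) + graceful(2) + doorway(2) = 7
Line 2: bamboo(2) + wearily(3) + unravels(3) = 8
Line 3: tonight(2) + luminous(3) = 5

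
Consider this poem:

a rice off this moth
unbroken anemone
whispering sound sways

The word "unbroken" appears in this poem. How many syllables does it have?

"unbroken" has 3 syllables.

3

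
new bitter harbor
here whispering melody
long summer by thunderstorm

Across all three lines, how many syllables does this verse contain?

Line 1: "new bitter harbor": 1+2+2 = 5
Line 2: "here whispering melody": 1+3+3 = 7
Line 3: "long summer by thunderstorm": 1+2+1+3 = 7
Total: 5 + 7 + 7 = 19

19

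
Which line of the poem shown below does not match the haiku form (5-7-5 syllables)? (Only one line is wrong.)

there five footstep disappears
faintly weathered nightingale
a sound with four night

Line 1: there(1) + five(1) + footstep(2) + disappears(3) = 7 (expected 5)
Line 2: faintly(2) + weathered(2) + nightingale(3) = 7 ✓
Line 3: a(1) + sound(1) + with(1) + four(1) + night(1) = 5 ✓

The first line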